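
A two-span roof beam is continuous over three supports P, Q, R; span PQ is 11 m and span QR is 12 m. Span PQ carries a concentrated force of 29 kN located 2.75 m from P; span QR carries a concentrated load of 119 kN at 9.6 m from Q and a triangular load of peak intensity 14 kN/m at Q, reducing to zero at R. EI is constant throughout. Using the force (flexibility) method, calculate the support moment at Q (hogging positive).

M_Q = 159.5 kN·m

Release continuity at Q by inserting a hinge; the redundant is the internal moment M_Q. The primary structure is two simply-supported spans PQ and QR.
Rotations at Q on the released spans (each span's end-slope, ×1/EI):
  span PQ: point load 29 at a = 2.75: Pab(L + a)/(6LEI) = 137.1/EI
  span QR: point load 119 at a = 9.6: Pab(L + b)/(6LEI) = 548.4/EI
  span QR: triangular load, peak 14: w₀L³/(45EI) = 537.6/EI
  relative rotation θ_0 = (137.1 + 1086)/EI = 1223/EI
A unit hogging moment at Q produces rotation L₁/(3EI) + L₂/(3EI) = 7.667/EI.
Compatibility: M_Q·(L₁+L₂)/(3EI) = θ_0, giving M_Q = 159.5 kN·m (hogging).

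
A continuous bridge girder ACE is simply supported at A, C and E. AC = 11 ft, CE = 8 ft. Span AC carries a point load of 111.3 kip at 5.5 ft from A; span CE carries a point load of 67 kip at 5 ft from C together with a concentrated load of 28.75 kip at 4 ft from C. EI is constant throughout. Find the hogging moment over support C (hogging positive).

M_C = 187.4 kip·ft

Take M_C as the redundant. Released structure: two simple spans AC and CE with a hinge at C.
Discontinuity in slope at C on the released structure — sum the simple-span end rotations:
  span AC: point load 111.3 at a = 5.5: Pab(L + a)/(6LEI) = 841.7/EI
  span CE: point load 67 at a = 5: Pab(L + b)/(6LEI) = 230.3/EI
  span CE: point load 28.75 at a = 4: Pab(L + b)/(6LEI) = 115/EI
  relative rotation θ_0 = (841.7 + 345.3)/EI = 1187/EI
A unit hogging moment at C produces rotation L₁/(3EI) + L₂/(3EI) = 6.333/EI.
Compatibility: M_C·(L₁+L₂)/(3EI) = θ_0, giving M_C = 187.4 kip·ft (hogging).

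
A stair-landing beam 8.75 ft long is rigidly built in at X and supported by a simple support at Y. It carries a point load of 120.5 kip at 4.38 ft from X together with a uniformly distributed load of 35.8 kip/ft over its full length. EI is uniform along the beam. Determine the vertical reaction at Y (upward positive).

R_Y = 155.2 kip

Remove the prop at Y; the released (primary) structure is a cantilever built in at X.
Downward deflection at the released point Y due to the loads:
  point load 120.5 at a = 4.38: Pa²(3L − a)/(6EI) = 8426/EI
  UDL 35.8: wL⁴/(8EI) = 26232/EI
  δ_0 = 34658/EI
Flexibility coefficient — unit upward force at Y: δ_{YY} = L³/(3EI) = 223.3/EI.
Compatibility at Y: δ_0 − R_Y·δ_{YY} = 0, so R_Y = 34658/223.3 = 155.2 kip.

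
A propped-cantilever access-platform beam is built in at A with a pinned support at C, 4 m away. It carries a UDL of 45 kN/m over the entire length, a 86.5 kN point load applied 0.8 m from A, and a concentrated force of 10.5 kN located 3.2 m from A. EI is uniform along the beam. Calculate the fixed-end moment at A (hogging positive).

M_A = 143.9 kN·m

Take the reaction at C as the redundant and release it; the primary structure is a cantilever fixed at A.
Free-end deflection of the primary structure under the applied loading (downward +):
  UDL 45: wL⁴/(8EI) = 1440/EI
  point load 86.5 at a = 0.8: Pa²(3L − a)/(6EI) = 103.3/EI
  point load 10.5 at a = 3.2: Pa²(3L − a)/(6EI) = 157.7/EI
  δ_0 = 1701/EI
Flexibility coefficient — unit upward force at C: δ_{CC} = L³/(3EI) = 21.33/EI.
The prop prevents deflection at C: R_C = δ_0/δ_{CC} = 1701/21.33 = 79.74 kN.
Moment equilibrium about A: M_A = Σ(load moments about A) − R_C·L = 462.8 − 79.74×4 = 143.9 kN·m.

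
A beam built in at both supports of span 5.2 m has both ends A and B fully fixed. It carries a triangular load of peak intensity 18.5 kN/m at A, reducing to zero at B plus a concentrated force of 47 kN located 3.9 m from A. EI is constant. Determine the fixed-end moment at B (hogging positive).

Release both end moments; the primary structure is a simply-supported span AB with redundants M_A and M_B.
End rotations of the released simple span under the applied load (×1/EI):
  at A: triangular load, peak 18.5: w₀L³/(45EI) = 57.81/EI
  at B: triangular load, peak 18.5: 7w₀L³/(360EI) = 50.58/EI
  at A: point load 47 at a = 3.9: Pab(L + b)/(6LEI) = 49.64/EI
  at B: point load 47 at a = 3.9: Pab(L + a)/(6LEI) = 69.5/EI
  θ_A0 = 107.4/EI,  θ_B0 = 120.1/EI
Flexibility coefficients: a unit moment at one end gives L/(3EI) there and L/(6EI) at the far end, so f₁₁ = f₂₂ = 1.733/EI and f₁₂ = f₂₁ = 0.8667/EI.
Compatibility — zero rotation at each built-in end:
  1.733 M_A + 0.8667 M_B = 107.4
  0.8667 M_A + 1.733 M_B = 120.1
Solving the pair gives M_A = 36.47 kN·m and M_B = 51.04 kN·m (hogging).

M_B = 51.04 kN·m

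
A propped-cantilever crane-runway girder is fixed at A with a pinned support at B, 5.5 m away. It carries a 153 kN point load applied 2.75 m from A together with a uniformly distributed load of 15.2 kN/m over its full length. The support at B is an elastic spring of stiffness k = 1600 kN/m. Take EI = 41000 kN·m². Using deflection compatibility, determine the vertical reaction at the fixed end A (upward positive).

Choose R_B as the redundant. The primary structure is the cantilever fixed at A.
Primary-structure tip deflection at B by superposition:
  point load 153 at a = 2.75: Pa²(3L − a)/(6EI) = 2652/EI
  UDL 15.2: wL⁴/(8EI) = 1739/EI
  δ_0 = 4390/EI
Tip deflection under a unit load at B: L³/(3EI) = 55.46/EI.
With EI = 41000 kN·m²: δ_0 = 0.10708 m and δ_{BB} = 0.001353 m/kN.
Compatibility — the spring shortens by R_B/k under the reaction it provides: δ_0 − R_B·δ_{BB} = R_B/k. With 1/k = 0.000625 m/kN, R_B = δ_0 / (δ_{BB} + 1/k) = 0.10708 / (0.001353 + 0.000625) = 54.14 kN.
Vertical equilibrium: R_A = ΣP − R_B = 236.6 − 54.14 = 182.5 kN.

R_A = 182.5 kN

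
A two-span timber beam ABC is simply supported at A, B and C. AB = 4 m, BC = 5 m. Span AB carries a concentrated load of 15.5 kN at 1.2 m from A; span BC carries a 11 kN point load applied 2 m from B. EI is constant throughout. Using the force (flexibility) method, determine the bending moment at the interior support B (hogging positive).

Take M_B as the redundant. Released structure: two simple spans AB and BC with a hinge at B.
End slopes at the hinge B, treating each span as simply supported:
  span AB: point load 15.5 at a = 1.2: Pab(L + a)/(6LEI) = 11.28/EI
  span BC: point load 11 at a = 2: Pab(L + b)/(6LEI) = 17.6/EI
  relative rotation θ_0 = (11.28 + 17.6)/EI = 28.88/EI
A unit hogging moment at B produces rotation L₁/(3EI) + L₂/(3EI) = 3/EI.
Compatibility: M_B·(L₁+L₂)/(3EI) = θ_0, giving M_B = 9.628 kN·m (hogging).

M_B = 9.628 kN·m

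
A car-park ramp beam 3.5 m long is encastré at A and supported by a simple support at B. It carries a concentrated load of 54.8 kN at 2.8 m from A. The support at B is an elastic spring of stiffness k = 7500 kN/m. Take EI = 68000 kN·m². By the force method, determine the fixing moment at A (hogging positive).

Release the roller at B. Primary structure: cantilever fixed at A.
Downward deflection at the released point B due to the loads:
  point load 54.8 at a = 2.8: Pa²(3L − a)/(6EI) = 551.4/EI
Flexibility coefficient — unit upward force at B: δ_{BB} = L³/(3EI) = 14.29/EI.
With EI = 68000 kN·m²: δ_0 = 0.008108 m and δ_{BB} = 0.00021 m/kN.
Compatibility — the spring shortens by R_B/k under the reaction it provides: δ_0 − R_B·δ_{BB} = R_B/k. With 1/k = 0.000133 m/kN, R_B = δ_0 / (δ_{BB} + 1/k) = 0.008108 / (0.00021 + 0.000133) = 23.6 kN.
Moment equilibrium about A: M_A = Σ(load moments about A) − R_B·L = 153.4 − 23.6×3.5 = 70.82 kN·m.

M_A = 70.82 kN·m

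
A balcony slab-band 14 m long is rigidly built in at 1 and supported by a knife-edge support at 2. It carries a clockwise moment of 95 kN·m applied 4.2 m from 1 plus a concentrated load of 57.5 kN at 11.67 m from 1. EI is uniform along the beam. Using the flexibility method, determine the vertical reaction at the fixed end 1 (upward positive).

R_1 = 9.031 kN

Remove the prop at 2; the released (primary) structure is a cantilever built in at 1.
Downward deflection at the released point 2 due to the loads:
  clockwise couple 95 at a = 4.2: M₀a(2L − a)/(2EI) = 4748/EI
  point load 57.5 at a = 11.67: Pa²(3L − a)/(6EI) = 39585/EI
  δ_0 = 44333/EI
Flexibility coefficient — unit upward force at 2: δ_{22} = L³/(3EI) = 914.7/EI.
Compatibility at 2: δ_0 − R_2·δ_{22} = 0, so R_2 = 44333/914.7 = 48.47 kN.
Vertical equilibrium: R_1 = ΣP − R_2 = 57.5 − 48.47 = 9.031 kN.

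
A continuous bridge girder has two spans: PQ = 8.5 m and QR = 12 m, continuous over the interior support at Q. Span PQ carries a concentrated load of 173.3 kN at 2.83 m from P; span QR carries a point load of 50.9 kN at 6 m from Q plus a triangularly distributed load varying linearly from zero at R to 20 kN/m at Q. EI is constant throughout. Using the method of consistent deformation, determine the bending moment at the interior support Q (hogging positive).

Release continuity at Q by inserting a hinge; the redundant is the internal moment M_Q. The primary structure is two simply-supported spans PQ and QR.
End slopes at the hinge Q, treating each span as simply supported:
  span PQ: point load 173.3 at a = 2.83: Pab(L + a)/(6LEI) = 617.8/EI
  span QR: point load 50.9 at a = 6: Pab(L + b)/(6LEI) = 458.1/EI
  span QR: triangular load, peak 20: w₀L³/(45EI) = 768/EI
  relative rotation θ_0 = (617.8 + 1226)/EI = 1844/EI
A unit hogging moment at Q produces rotation L₁/(3EI) + L₂/(3EI) = 6.833/EI.
Compatibility: M_Q·(L₁+L₂)/(3EI) = θ_0, giving M_Q = 269.8 kN·m (hogging).

M_Q = 269.8 kN·m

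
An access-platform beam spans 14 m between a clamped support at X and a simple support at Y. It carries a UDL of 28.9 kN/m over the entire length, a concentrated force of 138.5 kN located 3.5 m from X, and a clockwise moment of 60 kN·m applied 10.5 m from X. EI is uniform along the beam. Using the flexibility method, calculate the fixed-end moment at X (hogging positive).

Take the reaction at Y as the redundant and release it; the primary structure is a cantilever fixed at X.
Downward deflection at the released point Y due to the loads:
  UDL 28.9: wL⁴/(8EI) = 138778/EI
  point load 138.5 at a = 3.5: Pa²(3L − a)/(6EI) = 10887/EI
  clockwise couple 60 at a = 10.5: M₀a(2L − a)/(2EI) = 5512/EI
  δ_0 = 155177/EI
Flexibility coefficient — unit upward force at Y: δ_{YY} = L³/(3EI) = 914.7/EI.
Compatibility at Y: δ_0 − R_Y·δ_{YY} = 0, so R_Y = 155177/914.7 = 169.7 kN.
Moment equilibrium about X: M_X = Σ(load moments about X) − R_Y·L = 3377 − 169.7×14 = 1002 kN·m.

M_X = 1002 kN·m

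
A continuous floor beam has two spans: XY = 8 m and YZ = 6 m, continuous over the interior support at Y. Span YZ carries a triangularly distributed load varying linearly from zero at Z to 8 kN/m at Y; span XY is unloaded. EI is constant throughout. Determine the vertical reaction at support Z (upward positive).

R_Z = 6.629 kN

Take M_Y as the redundant. Released structure: two simple spans XY and YZ with a hinge at Y.
Discontinuity in slope at Y on the released structure — sum the simple-span end rotations:
  span YZ: triangular load, peak 8: w₀L³/(45EI) = 38.4/EI
  relative rotation θ_0 = (0 + 38.4)/EI = 38.4/EI
A unit hogging moment at Y produces rotation L₁/(3EI) + L₂/(3EI) = 4.667/EI.
Slope continuity at Y: θ_0 = M_Y·4.667/EI, so M_Y = 38.4/4.667 = 8.229 kN·m (hogging).
Span YZ, ΣM about Z: R_Y^{YZ}·6 = 96 + 8.229, so R_Y^{YZ} = 17.37 kN and R_Z = 24 − 17.37 = 6.629 kN.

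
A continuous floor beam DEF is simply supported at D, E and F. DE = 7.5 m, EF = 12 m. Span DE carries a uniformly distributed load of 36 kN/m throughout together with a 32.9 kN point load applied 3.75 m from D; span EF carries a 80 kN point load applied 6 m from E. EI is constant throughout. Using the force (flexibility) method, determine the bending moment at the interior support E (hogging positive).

Insert a hinge at E; M_E is the redundant, and each span becomes simply supported.
Discontinuity in slope at E on the released structure — sum the simple-span end rotations:
  span DE: UDL 36: wL³/(24EI) = 632.8/EI
  span DE: point load 32.9 at a = 3.75: Pab(L + a)/(6LEI) = 115.7/EI
  span EF: point load 80 at a = 6: Pab(L + b)/(6LEI) = 720/EI
  relative rotation θ_0 = (748.5 + 720)/EI = 1468/EI
A unit hogging moment at E produces rotation L₁/(3EI) + L₂/(3EI) = 6.5/EI.
Slope continuity at E: θ_0 = M_E·6.5/EI, so M_E = 1468/6.5 = 225.9 kN·m (hogging).

M_E = 225.9 kN·m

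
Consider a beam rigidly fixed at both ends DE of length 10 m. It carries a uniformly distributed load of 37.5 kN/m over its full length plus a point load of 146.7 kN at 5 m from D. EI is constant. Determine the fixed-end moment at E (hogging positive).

Release both end moments; the primary structure is a simply-supported span DE with redundants M_D and M_E.
On the primary (simply-supported) span, the end slopes from the loading are:
  at D: UDL 37.5: wL³/(24EI) = 1562/EI
  at E: UDL 37.5: wL³/(24EI) = 1562/EI
  at D: point load 146.7 at a = 5: Pab(L + b)/(6LEI) = 916.9/EI
  at E: point load 146.7 at a = 5: Pab(L + a)/(6LEI) = 916.9/EI
  θ_D0 = 2479/EI,  θ_E0 = 2479/EI
Flexibility coefficients: a unit moment at one end gives L/(3EI) there and L/(6EI) at the far end, so f₁₁ = f₂₂ = 3.333/EI and f₁₂ = f₂₁ = 1.667/EI.
Compatibility — zero rotation at each built-in end:
  3.333 M_D + 1.667 M_E = 2479
  1.667 M_D + 3.333 M_E = 2479
Solving the pair gives M_D = 495.9 kN·m and M_E = 495.9 kN·m (hogging).

M_E = 495.9 kN·m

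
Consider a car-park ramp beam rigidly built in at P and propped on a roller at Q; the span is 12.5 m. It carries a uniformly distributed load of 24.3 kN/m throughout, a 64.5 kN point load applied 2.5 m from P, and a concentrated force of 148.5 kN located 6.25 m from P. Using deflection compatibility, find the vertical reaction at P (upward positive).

Take the reaction at Q as the redundant and release it; the primary structure is a cantilever fixed at P.
Primary-structure tip deflection at Q by superposition:
  UDL 24.3: wL⁴/(8EI) = 74158/EI
  point load 64.5 at a = 2.5: Pa²(3L − a)/(6EI) = 2352/EI
  point load 148.5 at a = 6.25: Pa²(3L − a)/(6EI) = 30212/EI
  δ_0 = 106722/EI
Tip deflection under a unit load at Q: L³/(3EI) = 651/EI.
Compatibility at Q: δ_0 − R_Q·δ_{QQ} = 0, so R_Q = 106722/651 = 163.9 kN.
Vertical equilibrium: R_P = ΣP − R_Q = 516.8 − 163.9 = 352.8 kN.

R_P = 352.8 kN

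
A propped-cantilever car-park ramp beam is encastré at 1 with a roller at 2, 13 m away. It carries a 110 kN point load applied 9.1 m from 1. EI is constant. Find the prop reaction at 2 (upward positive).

R_2 = 61.98 kN

Remove the prop at 2; the released (primary) structure is a cantilever built in at 1.
Free-end deflection of the primary structure under the applied loading (downward +):
  point load 110 at a = 9.1: Pa²(3L − a)/(6EI) = 45394/EI
Tip deflection under a unit load at 2: L³/(3EI) = 732.3/EI.
Compatibility at 2: δ_0 − R_2·δ_{22} = 0, so R_2 = 45394/732.3 = 61.98 kN.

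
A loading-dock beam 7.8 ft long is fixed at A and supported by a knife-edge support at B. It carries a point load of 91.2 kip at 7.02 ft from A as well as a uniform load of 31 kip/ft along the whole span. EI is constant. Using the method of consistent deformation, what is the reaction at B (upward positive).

Choose R_B as the redundant. The primary structure is the cantilever fixed at A.
Downward deflection at the released point B due to the loads:
  point load 91.2 at a = 7.02: Pa²(3L − a)/(6EI) = 12270/EI
  UDL 31: wL⁴/(8EI) = 14343/EI
  δ_0 = 26613/EI
Flexibility coefficient — unit upward force at B: δ_{BB} = L³/(3EI) = 158.2/EI.
Compatibility at B: δ_0 − R_B·δ_{BB} = 0, so R_B = 26613/158.2 = 168.2 kip.

R_B = 168.2 kip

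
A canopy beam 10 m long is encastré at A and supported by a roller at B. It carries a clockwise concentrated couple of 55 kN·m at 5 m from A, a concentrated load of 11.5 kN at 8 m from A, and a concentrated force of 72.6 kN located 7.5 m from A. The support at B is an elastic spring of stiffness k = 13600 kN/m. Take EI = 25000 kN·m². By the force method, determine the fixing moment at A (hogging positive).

M_A = 92.55 kN·m

Take the reaction at B as the redundant and release it; the primary structure is a cantilever fixed at A.
Primary-structure tip deflection at B by superposition:
  clockwise couple 55 at a = 5: M₀a(2L − a)/(2EI) = 2062/EI
  point load 11.5 at a = 8: Pa²(3L − a)/(6EI) = 2699/EI
  point load 72.6 at a = 7.5: Pa²(3L − a)/(6EI) = 15314/EI
  δ_0 = 20075/EI
Tip deflection under a unit load at B: L³/(3EI) = 333.3/EI.
With EI = 25000 kN·m²: δ_0 = 0.80301 m and δ_{BB} = 0.013333 m/kN.
Compatibility — the spring shortens by R_B/k under the reaction it provides: δ_0 − R_B·δ_{BB} = R_B/k. With 1/k = 0.000074 m/kN, R_B = δ_0 / (δ_{BB} + 1/k) = 0.80301 / (0.013333 + 0.000074) = 59.9 kN.
Moment equilibrium about A: M_A = Σ(load moments about A) − R_B·L = 691.5 − 59.9×10 = 92.55 kN·m.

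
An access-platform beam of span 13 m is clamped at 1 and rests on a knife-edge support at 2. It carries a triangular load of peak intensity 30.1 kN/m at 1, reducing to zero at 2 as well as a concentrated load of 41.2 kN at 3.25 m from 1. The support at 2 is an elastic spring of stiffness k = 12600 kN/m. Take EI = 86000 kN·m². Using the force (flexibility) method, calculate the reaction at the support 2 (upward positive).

R_2 = 42.28 kN

Choose R_2 as the redundant. The primary structure is the cantilever fixed at 1.
Free-end deflection of the primary structure under the applied loading (downward +):
  triangular load, peak 30.1 at the fixed end: w₀L⁴/(30EI) = 28656/EI
  point load 41.2 at a = 3.25: Pa²(3L − a)/(6EI) = 2593/EI
  δ_0 = 31249/EI
Flexibility coefficient — unit upward force at 2: δ_{22} = L³/(3EI) = 732.3/EI.
With EI = 86000 kN·m²: δ_0 = 0.36336 m and δ_{22} = 0.008516 m/kN.
Compatibility — the spring shortens by R_2/k under the reaction it provides: δ_0 − R_2·δ_{22} = R_2/k. With 1/k = 0.000079 m/kN, R_2 = δ_0 / (δ_{22} + 1/k) = 0.36336 / (0.008516 + 0.000079) = 42.28 kN.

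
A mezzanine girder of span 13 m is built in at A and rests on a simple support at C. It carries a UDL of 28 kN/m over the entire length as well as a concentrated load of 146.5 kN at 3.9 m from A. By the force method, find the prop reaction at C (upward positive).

R_C = 154.3 kN

Remove the prop at C; the released (primary) structure is a cantilever built in at A.
Primary-structure tip deflection at C by superposition:
  UDL 28: wL⁴/(8EI) = 99964/EI
  point load 146.5 at a = 3.9: Pa²(3L − a)/(6EI) = 13035/EI
  δ_0 = 112999/EI
Tip deflection under a unit load at C: L³/(3EI) = 732.3/EI.
The prop prevents deflection at C: R_C = δ_0/δ_{CC} = 112999/732.3 = 154.3 kN.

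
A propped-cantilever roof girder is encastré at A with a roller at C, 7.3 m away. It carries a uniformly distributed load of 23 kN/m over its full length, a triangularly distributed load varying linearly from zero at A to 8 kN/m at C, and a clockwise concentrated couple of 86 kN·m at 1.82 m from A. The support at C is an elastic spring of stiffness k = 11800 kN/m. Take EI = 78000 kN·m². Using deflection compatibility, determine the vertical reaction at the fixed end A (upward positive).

R_A = 114.6 kN

Release the roller at C. Primary structure: cantilever fixed at A.
Primary-structure tip deflection at C by superposition:
  UDL 23: wL⁴/(8EI) = 8164/EI
  triangular load, peak 8 at the free end: 11w₀L⁴/(120EI) = 2083/EI
  clockwise couple 86 at a = 1.82: M₀a(2L − a)/(2EI) = 1000/EI
  δ_0 = 11247/EI
Tip deflection under a unit load at C: L³/(3EI) = 129.7/EI.
With EI = 78000 kN·m²: δ_0 = 0.14419 m and δ_{CC} = 0.001662 m/kN.
Compatibility — the spring shortens by R_C/k under the reaction it provides: δ_0 − R_C·δ_{CC} = R_C/k. With 1/k = 0.000085 m/kN, R_C = δ_0 / (δ_{CC} + 1/k) = 0.14419 / (0.001662 + 0.000085) = 82.53 kN.
Vertical equilibrium: R_A = ΣP − R_C = 197.1 − 82.53 = 114.6 kN.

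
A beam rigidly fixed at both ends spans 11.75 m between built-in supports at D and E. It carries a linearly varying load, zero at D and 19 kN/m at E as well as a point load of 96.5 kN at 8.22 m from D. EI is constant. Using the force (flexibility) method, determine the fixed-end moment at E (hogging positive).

Take the two fixed-end moments M_D, M_E as redundants; the released structure is the simple span DE.
Simple-span end rotations at D and E under the given loads:
  at D: triangular load, peak 19: 7w₀L³/(360EI) = 599.3/EI
  at E: triangular load, peak 19: w₀L³/(45EI) = 684.9/EI
  at D: point load 96.5 at a = 8.22: Pab(L + b)/(6LEI) = 606.9/EI
  at E: point load 96.5 at a = 8.22: Pab(L + a)/(6LEI) = 793.2/EI
  θ_D0 = 1206/EI,  θ_E0 = 1478/EI
Flexibility coefficients: a unit moment at one end gives L/(3EI) there and L/(6EI) at the far end, so f₁₁ = f₂₂ = 3.917/EI and f₁₂ = f₂₁ = 1.958/EI.
Compatibility — zero rotation at each built-in end:
  3.917 M_D + 1.958 M_E = 1206
  1.958 M_D + 3.917 M_E = 1478
Solving the pair gives M_D = 159 kN·m and M_E = 297.9 kN·m (hogging).

M_E = 297.9 kN·m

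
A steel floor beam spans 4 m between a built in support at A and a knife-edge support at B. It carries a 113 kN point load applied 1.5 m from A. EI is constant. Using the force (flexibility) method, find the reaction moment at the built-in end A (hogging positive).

Choose R_B as the redundant. The primary structure is the cantilever fixed at A.
Deflection at B on the released cantilever, summing each load's contribution:
  point load 113 at a = 1.5: Pa²(3L − a)/(6EI) = 444.9/EI
Tip deflection under a unit load at B: L³/(3EI) = 21.33/EI.
The prop prevents deflection at B: R_B = δ_0/δ_{BB} = 444.9/21.33 = 20.86 kN.
Moment equilibrium about A: M_A = Σ(load moments about A) − R_B·L = 169.5 − 20.86×4 = 86.07 kN·m.

M_A = 86.07 kN·m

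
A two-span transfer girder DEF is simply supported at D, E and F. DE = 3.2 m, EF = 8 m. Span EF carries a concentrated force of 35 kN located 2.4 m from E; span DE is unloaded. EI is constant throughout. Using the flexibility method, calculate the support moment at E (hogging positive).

M_E = 35.7 kN·m

Release continuity at E by inserting a hinge; the redundant is the internal moment M_E. The primary structure is two simply-supported spans DE and EF.
End slopes at the hinge E, treating each span as simply supported:
  span EF: point load 35 at a = 2.4: Pab(L + b)/(6LEI) = 133.3/EI
  relative rotation θ_0 = (0 + 133.3)/EI = 133.3/EI
A unit hogging moment at E produces rotation L₁/(3EI) + L₂/(3EI) = 3.733/EI.
Slope continuity at E: θ_0 = M_E·3.733/EI, so M_E = 133.3/3.733 = 35.7 kN·m (hogging).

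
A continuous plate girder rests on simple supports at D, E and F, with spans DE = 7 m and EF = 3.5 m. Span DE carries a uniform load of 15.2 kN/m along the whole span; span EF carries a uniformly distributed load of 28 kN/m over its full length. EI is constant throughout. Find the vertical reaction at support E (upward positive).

R_E = 134.9 kN

Release continuity at E by inserting a hinge; the redundant is the internal moment M_E. The primary structure is two simply-supported spans DE and EF.
Discontinuity in slope at E on the released structure — sum the simple-span end rotations:
  span DE: UDL 15.2: wL³/(24EI) = 217.2/EI
  span EF: UDL 28: wL³/(24EI) = 50.02/EI
  relative rotation θ_0 = (217.2 + 50.02)/EI = 267.3/EI
A unit hogging moment at E produces rotation L₁/(3EI) + L₂/(3EI) = 3.5/EI.
Compatibility: M_E·(L₁+L₂)/(3EI) = θ_0, giving M_E = 76.36 kN·m (hogging).
Span DE, ΣM about D with M_E applied at E: R_E^{DE}·7 = 372.4 + 76.36, so R_E^{DE} = 64.11 kN and R_D = 106.4 − 64.11 = 42.29 kN.
Span EF, ΣM about F: R_E^{EF}·3.5 = 171.5 + 76.36, so R_E^{EF} = 70.82 kN and R_F = 98 − 70.82 = 27.18 kN.
R_E = 64.11 + 70.82 = 134.9 kN.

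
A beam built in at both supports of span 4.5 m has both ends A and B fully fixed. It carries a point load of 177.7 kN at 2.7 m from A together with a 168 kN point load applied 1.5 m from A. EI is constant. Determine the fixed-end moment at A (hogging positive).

Take the two fixed-end moments M_A, M_B as redundants; the released structure is the simple span AB.
End rotations of the released simple span under the applied load (×1/EI):
  at A: point load 177.7 at a = 2.7: Pab(L + b)/(6LEI) = 201.5/EI
  at B: point load 177.7 at a = 2.7: Pab(L + a)/(6LEI) = 230.3/EI
  at A: point load 168 at a = 1.5: Pab(L + b)/(6LEI) = 210/EI
  at B: point load 168 at a = 1.5: Pab(L + a)/(6LEI) = 168/EI
  θ_A0 = 411.5/EI,  θ_B0 = 398.3/EI
Flexibility coefficients: a unit moment at one end gives L/(3EI) there and L/(6EI) at the far end, so f₁₁ = f₂₂ = 1.5/EI and f₁₂ = f₂₁ = 0.75/EI.
Compatibility — zero rotation at each built-in end:
  1.5 M_A + 0.75 M_B = 411.5
  0.75 M_A + 1.5 M_B = 398.3
Solving the pair gives M_A = 188.8 kN·m and M_B = 171.1 kN·m (hogging).

M_A = 188.8 kN·m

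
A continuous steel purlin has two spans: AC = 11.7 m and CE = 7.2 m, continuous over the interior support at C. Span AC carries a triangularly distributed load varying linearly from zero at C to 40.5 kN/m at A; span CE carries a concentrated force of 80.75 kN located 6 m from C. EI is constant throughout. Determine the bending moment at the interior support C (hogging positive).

M_C = 218.1 kN·m

Insert a hinge at C; M_C is the redundant, and each span becomes simply supported.
End slopes at the hinge C, treating each span as simply supported:
  span AC: triangular load, peak 40.5: 7w₀L³/(360EI) = 1261/EI
  span CE: point load 80.75 at a = 6: Pab(L + b)/(6LEI) = 113/EI
  relative rotation θ_0 = (1261 + 113)/EI = 1374/EI
A unit hogging moment at C produces rotation L₁/(3EI) + L₂/(3EI) = 6.3/EI.
Compatibility: M_C·(L₁+L₂)/(3EI) = θ_0, giving M_C = 218.1 kN·m (hogging).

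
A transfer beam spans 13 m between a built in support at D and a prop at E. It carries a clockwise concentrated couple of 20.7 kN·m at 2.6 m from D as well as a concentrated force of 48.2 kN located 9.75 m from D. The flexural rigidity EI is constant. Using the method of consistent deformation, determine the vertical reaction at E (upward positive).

R_E = 31.36 kN

Remove the prop at E; the released (primary) structure is a cantilever built in at D.
Primary-structure tip deflection at E by superposition:
  clockwise couple 20.7 at a = 2.6: M₀a(2L − a)/(2EI) = 629.7/EI
  point load 48.2 at a = 9.75: Pa²(3L − a)/(6EI) = 22337/EI
  δ_0 = 22967/EI
Flexibility coefficient — unit upward force at E: δ_{EE} = L³/(3EI) = 732.3/EI.
The prop prevents deflection at E: R_E = δ_0/δ_{EE} = 22967/732.3 = 31.36 kN.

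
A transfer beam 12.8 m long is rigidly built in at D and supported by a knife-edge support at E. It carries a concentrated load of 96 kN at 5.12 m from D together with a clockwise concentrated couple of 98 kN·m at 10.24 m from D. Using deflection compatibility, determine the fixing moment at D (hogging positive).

M_D = 192.8 kN·m

Remove the prop at E; the released (primary) structure is a cantilever built in at D.
Downward deflection at the released point E due to the loads:
  point load 96 at a = 5.12: Pa²(3L − a)/(6EI) = 13959/EI
  clockwise couple 98 at a = 10.24: M₀a(2L − a)/(2EI) = 7707/EI
  δ_0 = 21666/EI
Tip deflection under a unit load at E: L³/(3EI) = 699.1/EI.
The prop prevents deflection at E: R_E = δ_0/δ_{EE} = 21666/699.1 = 30.99 kN.
Moment equilibrium about D: M_D = Σ(load moments about D) − R_E·L = 589.5 − 30.99×12.8 = 192.8 kN·m.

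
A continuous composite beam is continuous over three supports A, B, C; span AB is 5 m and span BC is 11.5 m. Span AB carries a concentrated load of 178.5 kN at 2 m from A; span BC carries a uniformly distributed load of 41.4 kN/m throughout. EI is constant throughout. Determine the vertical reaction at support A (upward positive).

Release continuity at B by inserting a hinge; the redundant is the internal moment M_B. The primary structure is two simply-supported spans AB and BC.
Rotations at B on the released spans (each span's end-slope, ×1/EI):
  span AB: point load 178.5 at a = 2: Pab(L + a)/(6LEI) = 249.9/EI
  span BC: UDL 41.4: wL³/(24EI) = 2624/EI
  relative rotation θ_0 = (249.9 + 2624)/EI = 2873/EI
A unit hogging moment at B produces rotation L₁/(3EI) + L₂/(3EI) = 5.5/EI.
Slope continuity at B: θ_0 = M_B·5.5/EI, so M_B = 2873/5.5 = 522.4 kN·m (hogging).
Span AB, ΣM about A with M_B applied at B: R_B^{AB}·5 = 357 + 522.4, so R_B^{AB} = 175.9 kN and R_A = 178.5 − 175.9 = 2.612 kN.

R_A = 2.612 kN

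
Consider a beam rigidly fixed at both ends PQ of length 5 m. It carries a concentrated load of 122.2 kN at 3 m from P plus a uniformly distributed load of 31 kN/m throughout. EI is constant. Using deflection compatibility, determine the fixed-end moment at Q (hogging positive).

Take the two fixed-end moments M_P, M_Q as redundants; the released structure is the simple span PQ.
On the primary (simply-supported) span, the end slopes from the loading are:
  at P: point load 122.2 at a = 3: Pab(L + b)/(6LEI) = 171.1/EI
  at Q: point load 122.2 at a = 3: Pab(L + a)/(6LEI) = 195.5/EI
  at P: UDL 31: wL³/(24EI) = 161.5/EI
  at Q: UDL 31: wL³/(24EI) = 161.5/EI
  θ_P0 = 332.5/EI,  θ_Q0 = 357/EI
Flexibility coefficients: a unit moment at one end gives L/(3EI) there and L/(6EI) at the far end, so f₁₁ = f₂₂ = 1.667/EI and f₁₂ = f₂₁ = 0.8333/EI.
Compatibility — zero rotation at each built-in end:
  1.667 M_P + 0.8333 M_Q = 332.5
  0.8333 M_P + 1.667 M_Q = 357
Solving the pair gives M_P = 123.2 kN·m and M_Q = 152.6 kN·m (hogging).

M_Q = 152.6 kN·m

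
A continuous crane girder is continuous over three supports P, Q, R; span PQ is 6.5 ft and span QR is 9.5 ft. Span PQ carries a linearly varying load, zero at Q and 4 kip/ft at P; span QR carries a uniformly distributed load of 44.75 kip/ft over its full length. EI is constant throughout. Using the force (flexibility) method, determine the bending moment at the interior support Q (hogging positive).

Release continuity at Q by inserting a hinge; the redundant is the internal moment M_Q. The primary structure is two simply-supported spans PQ and QR.
Discontinuity in slope at Q on the released structure — sum the simple-span end rotations:
  span PQ: triangular load, peak 4: 7w₀L³/(360EI) = 21.36/EI
  span QR: UDL 44.75: wL³/(24EI) = 1599/EI
  relative rotation θ_0 = (21.36 + 1599)/EI = 1620/EI
A unit hogging moment at Q produces rotation L₁/(3EI) + L₂/(3EI) = 5.333/EI.
Compatibility: M_Q·(L₁+L₂)/(3EI) = θ_0, giving M_Q = 303.8 kip·ft (hogging).

M_Q = 303.8 kip·ft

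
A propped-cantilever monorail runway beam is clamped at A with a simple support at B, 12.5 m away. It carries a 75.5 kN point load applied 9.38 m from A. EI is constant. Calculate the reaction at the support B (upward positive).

R_B = 47.82 kN

Release the roller at B. Primary structure: cantilever fixed at A.
Free-end deflection of the primary structure under the applied loading (downward +):
  point load 75.5 at a = 9.38: Pa²(3L − a)/(6EI) = 31133/EI
Flexibility coefficient — unit upward force at B: δ_{BB} = L³/(3EI) = 651/EI.
The prop prevents deflection at B: R_B = δ_0/δ_{BB} = 31133/651 = 47.82 kN.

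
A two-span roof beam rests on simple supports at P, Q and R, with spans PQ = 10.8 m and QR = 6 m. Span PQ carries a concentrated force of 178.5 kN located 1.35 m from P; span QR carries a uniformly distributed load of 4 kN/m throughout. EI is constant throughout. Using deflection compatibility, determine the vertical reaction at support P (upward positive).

R_P = 148.5 kN

Take M_Q as the redundant. Released structure: two simple spans PQ and QR with a hinge at Q.
Rotations at Q on the released spans (each span's end-slope, ×1/EI):
  span PQ: point load 178.5 at a = 1.35: Pab(L + a)/(6LEI) = 427/EI
  span QR: UDL 4: wL³/(24EI) = 36/EI
  relative rotation θ_0 = (427 + 36)/EI = 463/EI
A unit hogging moment at Q produces rotation L₁/(3EI) + L₂/(3EI) = 5.6/EI.
Slope continuity at Q: θ_0 = M_Q·5.6/EI, so M_Q = 463/5.6 = 82.67 kN·m (hogging).
Span PQ, ΣM about P with M_Q applied at Q: R_Q^{PQ}·10.8 = 241 + 82.67, so R_Q^{PQ} = 29.97 kN and R_P = 178.5 − 29.97 = 148.5 kN.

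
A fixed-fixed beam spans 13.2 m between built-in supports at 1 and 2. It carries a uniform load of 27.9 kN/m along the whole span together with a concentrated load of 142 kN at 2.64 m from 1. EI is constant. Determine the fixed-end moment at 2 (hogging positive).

Release both end moments; the primary structure is a simply-supported span 12 with redundants M_1 and M_2.
On the primary (simply-supported) span, the end slopes from the loading are:
  at 1: UDL 27.9: wL³/(24EI) = 2674/EI
  at 2: UDL 27.9: wL³/(24EI) = 2674/EI
  at 1: point load 142 at a = 2.64: Pab(L + b)/(6LEI) = 1188/EI
  at 2: point load 142 at a = 2.64: Pab(L + a)/(6LEI) = 791.7/EI
  θ_10 = 3861/EI,  θ_20 = 3465/EI
Flexibility coefficients: a unit moment at one end gives L/(3EI) there and L/(6EI) at the far end, so f₁₁ = f₂₂ = 4.4/EI and f₁₂ = f₂₁ = 2.2/EI.
Compatibility — zero rotation at each built-in end:
  4.4 M_1 + 2.2 M_2 = 3861
  2.2 M_1 + 4.4 M_2 = 3465
Solving the pair gives M_1 = 645 kN·m and M_2 = 465.1 kN·m (hogging).

M_2 = 465.1 kN·m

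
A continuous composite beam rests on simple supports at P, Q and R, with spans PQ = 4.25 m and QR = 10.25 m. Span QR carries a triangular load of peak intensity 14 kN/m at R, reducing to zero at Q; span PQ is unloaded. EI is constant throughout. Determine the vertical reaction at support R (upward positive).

R_R = 41.92 kN

Release continuity at Q by inserting a hinge; the redundant is the internal moment M_Q. The primary structure is two simply-supported spans PQ and QR.
Rotations at Q on the released spans (each span's end-slope, ×1/EI):
  span QR: triangular load, peak 14: 7w₀L³/(360EI) = 293.2/EI
  relative rotation θ_0 = (0 + 293.2)/EI = 293.2/EI
A unit hogging moment at Q produces rotation L₁/(3EI) + L₂/(3EI) = 4.833/EI.
Slope continuity at Q: θ_0 = M_Q·4.833/EI, so M_Q = 293.2/4.833 = 60.65 kN·m (hogging).
Span QR, ΣM about R: R_Q^{QR}·10.25 = 245.1 + 60.65, so R_Q^{QR} = 29.83 kN and R_R = 71.75 − 29.83 = 41.92 kN.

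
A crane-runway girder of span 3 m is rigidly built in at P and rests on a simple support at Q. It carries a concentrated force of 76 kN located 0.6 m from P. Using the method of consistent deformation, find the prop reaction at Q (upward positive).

Remove the prop at Q; the released (primary) structure is a cantilever built in at P.
Deflection at Q on the released cantilever, summing each load's contribution:
  point load 76 at a = 0.6: Pa²(3L − a)/(6EI) = 38.3/EI
Tip deflection under a unit load at Q: L³/(3EI) = 9/EI.
Compatibility at Q: δ_0 − R_Q·δ_{QQ} = 0, so R_Q = 38.3/9 = 4.256 kN.

R_Q = 4.256 kN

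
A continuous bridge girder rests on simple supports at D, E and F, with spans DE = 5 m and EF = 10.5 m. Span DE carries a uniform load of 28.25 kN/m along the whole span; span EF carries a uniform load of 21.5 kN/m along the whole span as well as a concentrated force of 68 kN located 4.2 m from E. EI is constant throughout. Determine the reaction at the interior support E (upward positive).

R_E = 319.4 kN

Insert a hinge at E; M_E is the redundant, and each span becomes simply supported.
Discontinuity in slope at E on the released structure — sum the simple-span end rotations:
  span DE: UDL 28.25: wL³/(24EI) = 147.1/EI
  span EF: UDL 21.5: wL³/(24EI) = 1037/EI
  span EF: point load 68 at a = 4.2: Pab(L + b)/(6LEI) = 479.8/EI
  relative rotation θ_0 = (147.1 + 1517)/EI = 1664/EI
A unit hogging moment at E produces rotation L₁/(3EI) + L₂/(3EI) = 5.167/EI.
Slope continuity at E: θ_0 = M_E·5.167/EI, so M_E = 1664/5.167 = 322.1 kN·m (hogging).
Span DE, ΣM about D with M_E applied at E: R_E^{DE}·5 = 353.1 + 322.1, so R_E^{DE} = 135 kN and R_D = 141.2 − 135 = 6.213 kN.
Span EF, ΣM about F: R_E^{EF}·10.5 = 1614 + 322.1, so R_E^{EF} = 184.3 kN and R_F = 293.8 − 184.3 = 109.4 kN.
R_E = 135 + 184.3 = 319.4 kN.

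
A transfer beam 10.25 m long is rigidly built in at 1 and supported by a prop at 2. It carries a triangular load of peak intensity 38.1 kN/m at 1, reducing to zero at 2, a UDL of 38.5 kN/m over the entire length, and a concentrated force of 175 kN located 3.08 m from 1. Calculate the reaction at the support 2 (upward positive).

R_2 = 208.4 kN

Choose R_2 as the redundant. The primary structure is the cantilever fixed at 1.
Deflection at 2 on the released cantilever, summing each load's contribution:
  triangular load, peak 38.1 at the fixed end: w₀L⁴/(30EI) = 14018/EI
  UDL 38.5: wL⁴/(8EI) = 53121/EI
  point load 175 at a = 3.08: Pa²(3L − a)/(6EI) = 7656/EI
  δ_0 = 74795/EI
Flexibility coefficient — unit upward force at 2: δ_{22} = L³/(3EI) = 359/EI.
The prop prevents deflection at 2: R_2 = δ_0/δ_{22} = 74795/359 = 208.4 kN.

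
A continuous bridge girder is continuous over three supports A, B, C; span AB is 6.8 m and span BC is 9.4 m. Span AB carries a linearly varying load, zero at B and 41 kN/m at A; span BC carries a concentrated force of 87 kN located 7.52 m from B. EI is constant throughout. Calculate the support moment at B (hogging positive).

M_B = 91.98 kN·m

Insert a hinge at B; M_B is the redundant, and each span becomes simply supported.
End slopes at the hinge B, treating each span as simply supported:
  span AB: triangular load, peak 41: 7w₀L³/(360EI) = 250.7/EI
  span BC: point load 87 at a = 7.52: Pab(L + b)/(6LEI) = 246/EI
  relative rotation θ_0 = (250.7 + 246)/EI = 496.7/EI
A unit hogging moment at B produces rotation L₁/(3EI) + L₂/(3EI) = 5.4/EI.
Slope continuity at B: θ_0 = M_B·5.4/EI, so M_B = 496.7/5.4 = 91.98 kN·m (hogging).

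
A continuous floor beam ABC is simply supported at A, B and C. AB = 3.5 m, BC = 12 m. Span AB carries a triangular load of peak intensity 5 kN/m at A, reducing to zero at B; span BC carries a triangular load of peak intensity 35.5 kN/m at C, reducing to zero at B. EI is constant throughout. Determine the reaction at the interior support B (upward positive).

Release continuity at B by inserting a hinge; the redundant is the internal moment M_B. The primary structure is two simply-supported spans AB and BC.
End slopes at the hinge B, treating each span as simply supported:
  span AB: triangular load, peak 5: 7w₀L³/(360EI) = 4.168/EI
  span BC: triangular load, peak 35.5: 7w₀L³/(360EI) = 1193/EI
  relative rotation θ_0 = (4.168 + 1193)/EI = 1197/EI
A unit hogging moment at B produces rotation L₁/(3EI) + L₂/(3EI) = 5.167/EI.
Slope continuity at B: θ_0 = M_B·5.167/EI, so M_B = 1197/5.167 = 231.7 kN·m (hogging).
Span AB, ΣM about A with M_B applied at B: R_B^{AB}·3.5 = 10.21 + 231.7, so R_B^{AB} = 69.11 kN and R_A = 8.75 − 69.11 = -60.36 kN.
Span BC, ΣM about C: R_B^{BC}·12 = 852 + 231.7, so R_B^{BC} = 90.31 kN and R_C = 213 − 90.31 = 122.7 kN.
R_B = 69.11 + 90.31 = 159.4 kN.

R_B = 159.4 kN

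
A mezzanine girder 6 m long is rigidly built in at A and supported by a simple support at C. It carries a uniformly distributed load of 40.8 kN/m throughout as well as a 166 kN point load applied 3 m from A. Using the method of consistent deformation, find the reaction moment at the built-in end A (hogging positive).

Release the roller at C. Primary structure: cantilever fixed at A.
Free-end deflection of the primary structure under the applied loading (downward +):
  UDL 40.8: wL⁴/(8EI) = 6610/EI
  point load 166 at a = 3: Pa²(3L − a)/(6EI) = 3735/EI
  δ_0 = 10345/EI
Tip deflection under a unit load at C: L³/(3EI) = 72/EI.
Compatibility at C: δ_0 − R_C·δ_{CC} = 0, so R_C = 10345/72 = 143.7 kN.
Moment equilibrium about A: M_A = Σ(load moments about A) − R_C·L = 1232 − 143.7×6 = 370.4 kN·m.

M_A = 370.4 kN·m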